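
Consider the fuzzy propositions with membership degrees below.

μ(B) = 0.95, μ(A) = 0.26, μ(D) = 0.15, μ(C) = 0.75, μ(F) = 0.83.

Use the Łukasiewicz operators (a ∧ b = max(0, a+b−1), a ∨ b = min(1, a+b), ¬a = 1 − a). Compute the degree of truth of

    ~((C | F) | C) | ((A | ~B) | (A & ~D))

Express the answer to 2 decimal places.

C | F = min(1, a+b) on (0.75, 0.83) = 1.00
(C | F) | C = min(1, a+b) on (1.00, 0.75) = 1.00
~((C | F) | C) = 1 − 1.00 = 0.00
~B = 1 − 0.95 = 0.05
A | ~B = min(1, a+b) on (0.26, 0.05) = 0.31
~D = 1 − 0.15 = 0.85
A & ~D = max(0, a+b−1) on (0.26, 0.85) = 0.11
(A | ~B) | (A & ~D) = min(1, a+b) on (0.31, 0.11) = 0.42
~((C | F) | C) | ((A | ~B) | (A & ~D)) = min(1, a+b) on (0.00, 0.42) = 0.42

0.42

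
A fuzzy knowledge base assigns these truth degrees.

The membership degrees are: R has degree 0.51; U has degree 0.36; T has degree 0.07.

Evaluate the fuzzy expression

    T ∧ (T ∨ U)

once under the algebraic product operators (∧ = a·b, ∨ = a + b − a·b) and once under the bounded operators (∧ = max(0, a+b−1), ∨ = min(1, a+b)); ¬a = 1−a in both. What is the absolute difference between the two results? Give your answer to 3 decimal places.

Under algebraic product:
  T ∨ U = a + b − a·b on (0.0700, 0.3600) = 0.4048
  T ∧ (T ∨ U) = a·b on (0.0700, 0.4048) = 0.0283
  → value = 0.0283
Under bounded:
  T ∨ U = min(1, a+b) on (0.07, 0.36) = 0.43
  T ∧ (T ∨ U) = max(0, a+b−1) on (0.07, 0.43) = 0.00
  → value = 0.0000
|0.0283 − 0.0000| = 0.028

0.028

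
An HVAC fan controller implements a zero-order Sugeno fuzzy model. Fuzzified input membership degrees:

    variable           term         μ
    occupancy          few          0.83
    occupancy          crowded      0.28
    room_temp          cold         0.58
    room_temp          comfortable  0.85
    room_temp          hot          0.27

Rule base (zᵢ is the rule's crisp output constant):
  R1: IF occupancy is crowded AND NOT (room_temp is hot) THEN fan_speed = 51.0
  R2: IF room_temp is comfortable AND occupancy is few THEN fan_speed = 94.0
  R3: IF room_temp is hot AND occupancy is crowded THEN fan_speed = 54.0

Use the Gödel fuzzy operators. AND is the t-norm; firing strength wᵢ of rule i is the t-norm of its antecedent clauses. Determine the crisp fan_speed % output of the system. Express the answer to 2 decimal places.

R1 (z=51.0): crowded=0.28, ¬hot=1−0.27=0.73; AND[min(a, b)] → w = 0.28
R2 (z=94.0): comfortable=0.85, few=0.83; AND[min(a, b)] → w = 0.83
R3 (z=54.0): hot=0.27, crowded=0.28; AND[min(a, b)] → w = 0.27
Weighted average = (0.28·51.0 + 0.83·94.0 + 0.27·54.0) / (0.28 + 0.83 + 0.27)
  = 106.8800 / 1.3800 = 77.45

77.45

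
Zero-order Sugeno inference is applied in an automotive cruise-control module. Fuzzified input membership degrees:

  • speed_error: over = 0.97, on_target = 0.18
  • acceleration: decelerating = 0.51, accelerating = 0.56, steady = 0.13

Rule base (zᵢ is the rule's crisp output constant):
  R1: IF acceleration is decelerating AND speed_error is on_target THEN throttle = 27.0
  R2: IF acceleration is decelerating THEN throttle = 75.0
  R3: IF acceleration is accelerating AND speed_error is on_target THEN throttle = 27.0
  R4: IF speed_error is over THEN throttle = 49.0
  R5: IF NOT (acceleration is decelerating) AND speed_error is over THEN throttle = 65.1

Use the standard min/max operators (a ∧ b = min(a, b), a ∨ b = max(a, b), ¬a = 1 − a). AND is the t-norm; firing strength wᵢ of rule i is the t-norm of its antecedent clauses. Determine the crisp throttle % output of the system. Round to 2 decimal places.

54.68

R1 (z=27.0): decelerating=0.51, on_target=0.18; AND[min(a, b)] → w = 0.18
R2 (z=75.0): decelerating=0.51 → w = 0.51
R3 (z=27.0): accelerating=0.56, on_target=0.18; AND[min(a, b)] → w = 0.18
R4 (z=49.0): over=0.97 → w = 0.97
R5 (z=65.1): ¬decelerating=1−0.51=0.49, over=0.97; AND[min(a, b)] → w = 0.49
Weighted average = (0.18·27.0 + 0.51·75.0 + 0.18·27.0 + 0.97·49.0 + 0.49·65.1) / (0.18 + 0.51 + 0.18 + 0.97 + 0.49)
  = 127.3990 / 2.3300 = 54.68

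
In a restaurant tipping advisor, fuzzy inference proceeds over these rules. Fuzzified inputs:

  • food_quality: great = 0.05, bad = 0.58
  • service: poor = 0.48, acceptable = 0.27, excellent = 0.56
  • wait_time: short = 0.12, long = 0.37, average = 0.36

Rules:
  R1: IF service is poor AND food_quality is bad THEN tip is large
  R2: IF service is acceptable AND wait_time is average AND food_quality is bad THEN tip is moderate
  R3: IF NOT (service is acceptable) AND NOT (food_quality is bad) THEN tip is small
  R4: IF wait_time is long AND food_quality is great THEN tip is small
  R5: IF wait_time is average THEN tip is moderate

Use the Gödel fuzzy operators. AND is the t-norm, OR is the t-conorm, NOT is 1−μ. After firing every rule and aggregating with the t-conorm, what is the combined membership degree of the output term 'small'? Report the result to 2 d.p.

0.42

R1: poor=0.48, bad=0.58; AND[min(a, b)] → w = 0.48
R2: acceptable=0.27, average=0.36, bad=0.58; AND[min(a, b)] → w = 0.27
R3: ¬acceptable=1−0.27=0.73, ¬bad=1−0.58=0.42; AND[min(a, b)] → w = 0.42
R4: long=0.37, great=0.05; AND[min(a, b)] → w = 0.05
R5: average=0.36 → w = 0.36
Rules with consequent 'small': {R3, R4} → strengths 0.42, 0.05
Aggregate via t-conorm [max(a, b)]: 0.42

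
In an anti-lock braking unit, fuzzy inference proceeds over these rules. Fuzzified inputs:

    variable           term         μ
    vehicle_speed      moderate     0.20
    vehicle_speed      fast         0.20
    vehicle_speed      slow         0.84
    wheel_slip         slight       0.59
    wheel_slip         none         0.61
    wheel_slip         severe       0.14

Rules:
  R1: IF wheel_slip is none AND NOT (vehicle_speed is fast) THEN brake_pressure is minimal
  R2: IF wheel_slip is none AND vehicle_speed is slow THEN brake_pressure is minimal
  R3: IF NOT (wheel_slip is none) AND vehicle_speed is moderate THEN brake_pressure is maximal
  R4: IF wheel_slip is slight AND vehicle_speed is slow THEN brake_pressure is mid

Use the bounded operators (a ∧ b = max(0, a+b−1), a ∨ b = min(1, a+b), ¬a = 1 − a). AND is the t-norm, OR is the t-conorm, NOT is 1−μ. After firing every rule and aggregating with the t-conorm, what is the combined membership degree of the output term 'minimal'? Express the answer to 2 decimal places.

R1: none=0.61, ¬fast=1−0.20=0.80; AND[max(0, a+b−1)] → w = 0.41
R2: none=0.61, slow=0.84; AND[max(0, a+b−1)] → w = 0.45
R3: ¬none=1−0.61=0.39, moderate=0.20; AND[max(0, a+b−1)] → w = 0.00
R4: slight=0.59, slow=0.84; AND[max(0, a+b−1)] → w = 0.43
Rules with consequent 'minimal': {R1, R2} → strengths 0.41, 0.45
Aggregate via t-conorm [min(1, a+b)]: 0.86

0.86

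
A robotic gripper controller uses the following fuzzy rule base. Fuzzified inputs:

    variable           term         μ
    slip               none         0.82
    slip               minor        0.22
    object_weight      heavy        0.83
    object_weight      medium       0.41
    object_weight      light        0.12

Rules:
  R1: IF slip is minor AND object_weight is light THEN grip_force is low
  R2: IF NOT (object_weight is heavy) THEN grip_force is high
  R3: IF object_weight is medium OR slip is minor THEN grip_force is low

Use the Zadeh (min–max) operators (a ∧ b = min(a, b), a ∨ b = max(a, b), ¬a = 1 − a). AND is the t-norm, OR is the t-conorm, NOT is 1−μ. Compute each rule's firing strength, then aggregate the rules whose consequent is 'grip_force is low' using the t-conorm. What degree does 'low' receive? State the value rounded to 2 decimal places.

0.41

R1: minor=0.22, light=0.12; AND[min(a, b)] → w = 0.12
R2: ¬heavy=1−0.83=0.17 → w = 0.17
R3: medium=0.41, minor=0.22; OR[max(a, b)] → w = 0.41
Rules with consequent 'low': {R1, R3} → strengths 0.12, 0.41
Aggregate via t-conorm [max(a, b)]: 0.41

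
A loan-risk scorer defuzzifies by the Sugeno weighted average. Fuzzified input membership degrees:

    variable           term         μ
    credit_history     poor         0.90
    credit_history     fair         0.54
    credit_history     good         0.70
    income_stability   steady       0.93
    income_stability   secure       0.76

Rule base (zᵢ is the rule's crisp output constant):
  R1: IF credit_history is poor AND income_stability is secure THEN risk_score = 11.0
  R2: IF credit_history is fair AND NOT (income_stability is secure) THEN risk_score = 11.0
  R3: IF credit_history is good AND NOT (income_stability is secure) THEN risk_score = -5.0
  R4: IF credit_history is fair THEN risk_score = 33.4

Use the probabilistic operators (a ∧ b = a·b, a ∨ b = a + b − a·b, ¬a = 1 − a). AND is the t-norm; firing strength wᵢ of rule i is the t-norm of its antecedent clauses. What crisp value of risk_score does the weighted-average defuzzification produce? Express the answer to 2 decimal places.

17.18

R1 (z=11.0): poor=0.90, secure=0.76; AND[a·b] → w = 0.6840
R2 (z=11.0): fair=0.54, ¬secure=1−0.76=0.24; AND[a·b] → w = 0.1296
R3 (z=-5.0): good=0.70, ¬secure=1−0.76=0.24; AND[a·b] → w = 0.1680
R4 (z=33.4): fair=0.54 → w = 0.5400
Weighted average = (0.6840·11.0 + 0.1296·11.0 + 0.1680·-5.0 + 0.5400·33.4) / (0.6840 + 0.1296 + 0.1680 + 0.5400)
  = 26.1456 / 1.5216 = 17.18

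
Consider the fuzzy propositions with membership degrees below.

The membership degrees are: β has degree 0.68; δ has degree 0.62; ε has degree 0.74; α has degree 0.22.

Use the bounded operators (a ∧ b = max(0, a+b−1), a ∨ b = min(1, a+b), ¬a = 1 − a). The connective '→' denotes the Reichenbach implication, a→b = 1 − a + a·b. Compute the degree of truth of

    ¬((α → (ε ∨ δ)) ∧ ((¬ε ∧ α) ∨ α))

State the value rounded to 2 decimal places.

0.78

ε ∨ δ = min(1, a+b) on (0.74, 0.62) = 1.00
α → (ε ∨ δ)  [Reichenbach: 1 − a + a·b] with a=0.22, b=1.00 → 1.00
¬ε = 1 − 0.74 = 0.26
¬ε ∧ α = max(0, a+b−1) on (0.26, 0.22) = 0.00
(¬ε ∧ α) ∨ α = min(1, a+b) on (0.00, 0.22) = 0.22
(α → (ε ∨ δ)) ∧ ((¬ε ∧ α) ∨ α) = max(0, a+b−1) on (1.00, 0.22) = 0.22
¬((α → (ε ∨ δ)) ∧ ((¬ε ∧ α) ∨ α)) = 1 − 0.22 = 0.78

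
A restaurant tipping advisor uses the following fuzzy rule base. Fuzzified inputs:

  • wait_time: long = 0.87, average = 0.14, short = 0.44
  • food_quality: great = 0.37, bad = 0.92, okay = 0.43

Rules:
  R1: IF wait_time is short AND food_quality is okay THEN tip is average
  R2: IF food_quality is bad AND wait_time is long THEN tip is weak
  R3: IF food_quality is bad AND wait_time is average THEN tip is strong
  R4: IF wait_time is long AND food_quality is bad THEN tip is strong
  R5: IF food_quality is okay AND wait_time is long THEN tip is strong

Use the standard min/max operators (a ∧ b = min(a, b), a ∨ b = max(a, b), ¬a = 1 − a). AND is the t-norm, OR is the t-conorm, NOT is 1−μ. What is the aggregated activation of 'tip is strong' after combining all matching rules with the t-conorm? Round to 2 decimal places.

R1: short=0.44, okay=0.43; AND[min(a, b)] → w = 0.43
R2: bad=0.92, long=0.87; AND[min(a, b)] → w = 0.87
R3: bad=0.92, average=0.14; AND[min(a, b)] → w = 0.14
R4: long=0.87, bad=0.92; AND[min(a, b)] → w = 0.87
R5: okay=0.43, long=0.87; AND[min(a, b)] → w = 0.43
Rules with consequent 'strong': {R3, R4, R5} → strengths 0.14, 0.87, 0.43
Aggregate via t-conorm [max(a, b)]: 0.87

0.87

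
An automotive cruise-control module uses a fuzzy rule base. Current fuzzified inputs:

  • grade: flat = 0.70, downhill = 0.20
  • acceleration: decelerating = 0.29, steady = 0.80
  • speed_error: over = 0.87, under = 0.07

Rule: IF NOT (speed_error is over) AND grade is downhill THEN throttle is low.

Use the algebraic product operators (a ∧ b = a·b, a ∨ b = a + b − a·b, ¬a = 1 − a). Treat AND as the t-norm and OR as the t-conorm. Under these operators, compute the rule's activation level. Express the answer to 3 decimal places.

firing strength: ¬over=1−0.87=0.13, downhill=0.20; AND[a·b] → w = 0.0260

0.026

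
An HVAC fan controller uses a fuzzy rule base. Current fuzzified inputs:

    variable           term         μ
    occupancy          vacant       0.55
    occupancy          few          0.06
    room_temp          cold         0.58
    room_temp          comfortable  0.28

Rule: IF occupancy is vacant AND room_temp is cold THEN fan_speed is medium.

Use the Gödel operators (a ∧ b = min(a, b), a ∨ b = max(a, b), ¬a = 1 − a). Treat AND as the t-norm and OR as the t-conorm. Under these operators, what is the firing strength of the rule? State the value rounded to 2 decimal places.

firing strength: vacant=0.55, cold=0.58; AND[min(a, b)] → w = 0.55

0.55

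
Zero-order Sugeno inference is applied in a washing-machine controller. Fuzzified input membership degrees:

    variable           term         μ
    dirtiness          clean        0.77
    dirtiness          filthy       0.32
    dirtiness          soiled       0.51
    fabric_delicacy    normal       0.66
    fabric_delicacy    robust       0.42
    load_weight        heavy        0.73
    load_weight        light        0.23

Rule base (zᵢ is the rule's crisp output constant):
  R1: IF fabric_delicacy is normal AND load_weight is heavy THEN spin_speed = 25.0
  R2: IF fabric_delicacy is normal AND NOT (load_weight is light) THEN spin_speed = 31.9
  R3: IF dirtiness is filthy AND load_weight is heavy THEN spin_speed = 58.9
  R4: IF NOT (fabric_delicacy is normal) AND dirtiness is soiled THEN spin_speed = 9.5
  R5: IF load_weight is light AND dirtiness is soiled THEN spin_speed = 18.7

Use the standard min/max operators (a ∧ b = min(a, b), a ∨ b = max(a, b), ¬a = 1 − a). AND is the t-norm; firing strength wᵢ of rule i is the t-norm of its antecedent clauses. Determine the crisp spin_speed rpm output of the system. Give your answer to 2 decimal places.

R1 (z=25.0): normal=0.66, heavy=0.73; AND[min(a, b)] → w = 0.66
R2 (z=31.9): normal=0.66, ¬light=1−0.23=0.77; AND[min(a, b)] → w = 0.66
R3 (z=58.9): filthy=0.32, heavy=0.73; AND[min(a, b)] → w = 0.32
R4 (z=9.5): ¬normal=1−0.66=0.34, soiled=0.51; AND[min(a, b)] → w = 0.34
R5 (z=18.7): light=0.23, soiled=0.51; AND[min(a, b)] → w = 0.23
Weighted average = (0.66·25.0 + 0.66·31.9 + 0.32·58.9 + 0.34·9.5 + 0.23·18.7) / (0.66 + 0.66 + 0.32 + 0.34 + 0.23)
  = 63.9330 / 2.2100 = 28.93

28.93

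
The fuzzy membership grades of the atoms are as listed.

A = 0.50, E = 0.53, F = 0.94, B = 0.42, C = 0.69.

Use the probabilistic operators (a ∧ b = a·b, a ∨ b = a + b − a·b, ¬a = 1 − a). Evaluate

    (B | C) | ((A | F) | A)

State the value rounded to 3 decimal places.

B | C = a + b − a·b on (0.4200, 0.6900) = 0.8202
A | F = a + b − a·b on (0.5000, 0.9400) = 0.9700
(A | F) | A = a + b − a·b on (0.9700, 0.5000) = 0.9850
(B | C) | ((A | F) | A) = a + b − a·b on (0.8202, 0.9850) = 0.9973

0.997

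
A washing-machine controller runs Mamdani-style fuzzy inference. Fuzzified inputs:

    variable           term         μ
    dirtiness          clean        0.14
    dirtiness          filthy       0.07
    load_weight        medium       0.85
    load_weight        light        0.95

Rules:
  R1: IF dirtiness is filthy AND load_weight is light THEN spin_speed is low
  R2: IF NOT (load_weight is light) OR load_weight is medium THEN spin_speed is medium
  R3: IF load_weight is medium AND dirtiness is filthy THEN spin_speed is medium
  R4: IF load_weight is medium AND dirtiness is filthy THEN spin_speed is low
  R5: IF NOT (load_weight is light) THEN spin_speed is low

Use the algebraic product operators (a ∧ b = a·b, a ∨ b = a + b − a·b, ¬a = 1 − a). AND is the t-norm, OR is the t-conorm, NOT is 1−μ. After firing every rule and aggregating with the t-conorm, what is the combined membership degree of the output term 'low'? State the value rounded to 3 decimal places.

R1: filthy=0.07, light=0.95; AND[a·b] → w = 0.0665
R2: ¬light=1−0.95=0.05, medium=0.85; OR[a + b − a·b] → w = 0.8575
R3: medium=0.85, filthy=0.07; AND[a·b] → w = 0.0595
R4: medium=0.85, filthy=0.07; AND[a·b] → w = 0.0595
R5: ¬light=1−0.95=0.05 → w = 0.0500
Rules with consequent 'low': {R1, R4, R5} → strengths 0.0665, 0.0595, 0.0500
Aggregate via t-conorm [a + b − a·b]: 0.1659

0.166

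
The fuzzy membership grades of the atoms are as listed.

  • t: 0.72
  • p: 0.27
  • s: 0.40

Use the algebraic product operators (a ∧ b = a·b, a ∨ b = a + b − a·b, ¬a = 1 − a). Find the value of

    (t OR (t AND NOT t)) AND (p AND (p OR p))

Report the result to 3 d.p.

NOT t = 1 − 0.7200 = 0.2800
t AND NOT t = a·b on (0.7200, 0.2800) = 0.2016
t OR (t AND NOT t) = a + b − a·b on (0.7200, 0.2016) = 0.7764
p OR p = a + b − a·b on (0.2700, 0.2700) = 0.4671
p AND (p OR p) = a·b on (0.2700, 0.4671) = 0.1261
(t OR (t AND NOT t)) AND (p AND (p OR p)) = a·b on (0.7764, 0.1261) = 0.0979

0.098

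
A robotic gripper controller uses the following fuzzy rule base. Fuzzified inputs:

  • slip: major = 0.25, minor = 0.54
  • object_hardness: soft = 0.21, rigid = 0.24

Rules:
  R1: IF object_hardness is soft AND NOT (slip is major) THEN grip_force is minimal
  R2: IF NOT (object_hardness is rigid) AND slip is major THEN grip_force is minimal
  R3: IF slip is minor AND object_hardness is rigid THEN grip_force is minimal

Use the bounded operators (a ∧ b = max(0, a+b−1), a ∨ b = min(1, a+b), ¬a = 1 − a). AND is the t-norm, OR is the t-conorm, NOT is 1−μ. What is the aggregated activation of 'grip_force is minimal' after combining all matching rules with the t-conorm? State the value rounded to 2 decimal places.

0.01

R1: soft=0.21, ¬major=1−0.25=0.75; AND[max(0, a+b−1)] → w = 0.00
R2: ¬rigid=1−0.24=0.76, major=0.25; AND[max(0, a+b−1)] → w = 0.01
R3: minor=0.54, rigid=0.24; AND[max(0, a+b−1)] → w = 0.00
Rules with consequent 'minimal': {R1, R2, R3} → strengths 0.00, 0.01, 0.00
Aggregate via t-conorm [min(1, a+b)]: 0.01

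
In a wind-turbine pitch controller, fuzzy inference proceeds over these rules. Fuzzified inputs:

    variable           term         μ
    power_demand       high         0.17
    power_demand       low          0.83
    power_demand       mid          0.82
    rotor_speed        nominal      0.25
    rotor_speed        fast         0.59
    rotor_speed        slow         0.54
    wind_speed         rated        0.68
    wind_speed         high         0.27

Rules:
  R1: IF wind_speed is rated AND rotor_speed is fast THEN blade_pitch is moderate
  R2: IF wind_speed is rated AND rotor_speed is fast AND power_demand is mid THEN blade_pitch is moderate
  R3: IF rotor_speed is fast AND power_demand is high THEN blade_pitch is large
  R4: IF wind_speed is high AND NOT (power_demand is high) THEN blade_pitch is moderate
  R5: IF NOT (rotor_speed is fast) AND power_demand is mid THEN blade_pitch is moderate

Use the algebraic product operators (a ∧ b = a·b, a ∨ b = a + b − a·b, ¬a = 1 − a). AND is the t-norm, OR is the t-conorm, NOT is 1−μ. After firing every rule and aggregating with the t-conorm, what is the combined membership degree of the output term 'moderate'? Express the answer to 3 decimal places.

R1: rated=0.68, fast=0.59; AND[a·b] → w = 0.4012
R2: rated=0.68, fast=0.59, mid=0.82; AND[a·b] → w = 0.3290
R3: fast=0.59, high=0.17; AND[a·b] → w = 0.1003
R4: high=0.27, ¬high=1−0.17=0.83; AND[a·b] → w = 0.2241
R5: ¬fast=1−0.59=0.41, mid=0.82; AND[a·b] → w = 0.3362
Rules with consequent 'moderate': {R1, R2, R4, R5} → strengths 0.4012, 0.3290, 0.2241, 0.3362
Aggregate via t-conorm [a + b − a·b]: 0.7931

0.793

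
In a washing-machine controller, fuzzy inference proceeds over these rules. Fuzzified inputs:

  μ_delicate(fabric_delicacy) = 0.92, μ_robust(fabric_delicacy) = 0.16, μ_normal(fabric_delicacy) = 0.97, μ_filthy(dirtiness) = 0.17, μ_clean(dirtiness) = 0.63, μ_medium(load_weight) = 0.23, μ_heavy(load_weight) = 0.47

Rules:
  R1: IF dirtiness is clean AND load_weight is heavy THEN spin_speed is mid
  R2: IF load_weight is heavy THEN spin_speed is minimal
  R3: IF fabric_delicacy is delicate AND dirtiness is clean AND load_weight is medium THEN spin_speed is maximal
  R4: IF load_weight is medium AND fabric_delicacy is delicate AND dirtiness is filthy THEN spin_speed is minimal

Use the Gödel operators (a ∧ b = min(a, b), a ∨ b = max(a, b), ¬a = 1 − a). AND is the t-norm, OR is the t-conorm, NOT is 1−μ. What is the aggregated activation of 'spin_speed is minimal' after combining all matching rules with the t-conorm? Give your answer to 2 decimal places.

0.47

R1: clean=0.63, heavy=0.47; AND[min(a, b)] → w = 0.47
R2: heavy=0.47 → w = 0.47
R3: delicate=0.92, clean=0.63, medium=0.23; AND[min(a, b)] → w = 0.23
R4: medium=0.23, delicate=0.92, filthy=0.17; AND[min(a, b)] → w = 0.17
Rules with consequent 'minimal': {R2, R4} → strengths 0.47, 0.17
Aggregate via t-conorm [max(a, b)]: 0.47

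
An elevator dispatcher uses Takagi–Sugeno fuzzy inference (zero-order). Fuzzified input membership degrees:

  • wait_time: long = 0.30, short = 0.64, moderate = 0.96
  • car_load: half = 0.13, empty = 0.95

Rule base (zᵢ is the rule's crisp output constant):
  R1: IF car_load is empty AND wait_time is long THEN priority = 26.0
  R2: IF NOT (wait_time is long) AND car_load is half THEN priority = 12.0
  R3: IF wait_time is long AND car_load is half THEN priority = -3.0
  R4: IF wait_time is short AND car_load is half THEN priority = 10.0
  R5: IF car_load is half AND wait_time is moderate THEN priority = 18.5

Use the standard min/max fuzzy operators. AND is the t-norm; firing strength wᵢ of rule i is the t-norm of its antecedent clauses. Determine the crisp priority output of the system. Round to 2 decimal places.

R1 (z=26.0): empty=0.95, long=0.30; AND[min(a, b)] → w = 0.30
R2 (z=12.0): ¬long=1−0.30=0.70, half=0.13; AND[min(a, b)] → w = 0.13
R3 (z=-3.0): long=0.30, half=0.13; AND[min(a, b)] → w = 0.13
R4 (z=10.0): short=0.64, half=0.13; AND[min(a, b)] → w = 0.13
R5 (z=18.5): half=0.13, moderate=0.96; AND[min(a, b)] → w = 0.13
Weighted average = (0.30·26.0 + 0.13·12.0 + 0.13·-3.0 + 0.13·10.0 + 0.13·18.5) / (0.30 + 0.13 + 0.13 + 0.13 + 0.13)
  = 12.6750 / 0.8200 = 15.46

15.46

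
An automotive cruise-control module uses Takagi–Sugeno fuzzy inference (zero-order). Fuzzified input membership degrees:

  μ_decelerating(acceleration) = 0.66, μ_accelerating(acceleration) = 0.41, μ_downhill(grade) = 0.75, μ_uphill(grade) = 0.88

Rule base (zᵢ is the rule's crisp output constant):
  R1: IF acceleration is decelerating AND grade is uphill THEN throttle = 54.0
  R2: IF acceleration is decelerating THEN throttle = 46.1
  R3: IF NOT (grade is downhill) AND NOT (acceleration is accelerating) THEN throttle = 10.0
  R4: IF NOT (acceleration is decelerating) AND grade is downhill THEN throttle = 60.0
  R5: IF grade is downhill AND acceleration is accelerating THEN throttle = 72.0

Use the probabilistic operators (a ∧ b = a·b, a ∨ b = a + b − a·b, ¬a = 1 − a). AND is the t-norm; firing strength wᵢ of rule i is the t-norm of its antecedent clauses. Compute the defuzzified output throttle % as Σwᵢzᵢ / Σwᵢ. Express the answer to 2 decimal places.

51.62

R1 (z=54.0): decelerating=0.66, uphill=0.88; AND[a·b] → w = 0.5808
R2 (z=46.1): decelerating=0.66 → w = 0.6600
R3 (z=10.0): ¬downhill=1−0.75=0.25, ¬accelerating=1−0.41=0.59; AND[a·b] → w = 0.1475
R4 (z=60.0): ¬decelerating=1−0.66=0.34, downhill=0.75; AND[a·b] → w = 0.2550
R5 (z=72.0): downhill=0.75, accelerating=0.41; AND[a·b] → w = 0.3075
Weighted average = (0.5808·54.0 + 0.6600·46.1 + 0.1475·10.0 + 0.2550·60.0 + 0.3075·72.0) / (0.5808 + 0.6600 + 0.1475 + 0.2550 + 0.3075)
  = 100.7042 / 1.9508 = 51.62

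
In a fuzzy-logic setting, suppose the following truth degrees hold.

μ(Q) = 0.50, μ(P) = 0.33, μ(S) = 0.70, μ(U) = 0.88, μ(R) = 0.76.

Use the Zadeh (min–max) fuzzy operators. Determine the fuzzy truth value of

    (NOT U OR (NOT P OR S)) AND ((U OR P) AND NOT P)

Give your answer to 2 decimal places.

0.67

NOT U = 1 − 0.88 = 0.12
NOT P = 1 − 0.33 = 0.67
NOT P OR S = max(a, b) on (0.67, 0.70) = 0.70
NOT U OR (NOT P OR S) = max(a, b) on (0.12, 0.70) = 0.70
U OR P = max(a, b) on (0.88, 0.33) = 0.88
NOT P = 1 − 0.33 = 0.67
(U OR P) AND NOT P = min(a, b) on (0.88, 0.67) = 0.67
(NOT U OR (NOT P OR S)) AND ((U OR P) AND NOT P) = min(a, b) on (0.70, 0.67) = 0.67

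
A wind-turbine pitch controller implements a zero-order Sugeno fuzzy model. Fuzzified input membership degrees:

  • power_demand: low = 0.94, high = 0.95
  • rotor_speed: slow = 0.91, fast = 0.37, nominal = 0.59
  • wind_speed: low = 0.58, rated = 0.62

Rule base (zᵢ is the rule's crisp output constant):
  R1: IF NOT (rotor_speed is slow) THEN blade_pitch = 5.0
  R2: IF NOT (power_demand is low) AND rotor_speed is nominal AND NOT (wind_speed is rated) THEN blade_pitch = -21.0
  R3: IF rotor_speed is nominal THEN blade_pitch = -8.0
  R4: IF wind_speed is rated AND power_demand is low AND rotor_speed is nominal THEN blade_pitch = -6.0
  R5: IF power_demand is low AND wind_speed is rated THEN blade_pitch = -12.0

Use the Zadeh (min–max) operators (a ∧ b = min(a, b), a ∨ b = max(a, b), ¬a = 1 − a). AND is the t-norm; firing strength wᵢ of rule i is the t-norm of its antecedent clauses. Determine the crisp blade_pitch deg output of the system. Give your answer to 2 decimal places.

-8.47

R1 (z=5.0): ¬slow=1−0.91=0.09 → w = 0.09
R2 (z=-21.0): ¬low=1−0.94=0.06, nominal=0.59, ¬rated=1−0.62=0.38; AND[min(a, b)] → w = 0.06
R3 (z=-8.0): nominal=0.59 → w = 0.59
R4 (z=-6.0): rated=0.62, low=0.94, nominal=0.59; AND[min(a, b)] → w = 0.59
R5 (z=-12.0): low=0.94, rated=0.62; AND[min(a, b)] → w = 0.62
Weighted average = (0.09·5.0 + 0.06·-21.0 + 0.59·-8.0 + 0.59·-6.0 + 0.62·-12.0) / (0.09 + 0.06 + 0.59 + 0.59 + 0.62)
  = -16.5100 / 1.9500 = -8.47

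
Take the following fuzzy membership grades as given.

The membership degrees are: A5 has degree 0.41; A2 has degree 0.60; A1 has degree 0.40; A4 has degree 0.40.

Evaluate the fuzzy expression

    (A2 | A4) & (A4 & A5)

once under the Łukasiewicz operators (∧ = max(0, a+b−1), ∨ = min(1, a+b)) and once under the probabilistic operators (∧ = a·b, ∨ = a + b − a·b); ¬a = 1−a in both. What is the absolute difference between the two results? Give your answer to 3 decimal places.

Under Łukasiewicz:
  A2 | A4 = min(1, a+b) on (0.60, 0.40) = 1.00
  A4 & A5 = max(0, a+b−1) on (0.40, 0.41) = 0.00
  (A2 | A4) & (A4 & A5) = max(0, a+b−1) on (1.00, 0.00) = 0.00
  → value = 0.0000
Under probabilistic:
  A2 | A4 = a + b − a·b on (0.6000, 0.4000) = 0.7600
  A4 & A5 = a·b on (0.4000, 0.4100) = 0.1640
  (A2 | A4) & (A4 & A5) = a·b on (0.7600, 0.1640) = 0.1246
  → value = 0.1246
|0.0000 − 0.1246| = 0.125

0.125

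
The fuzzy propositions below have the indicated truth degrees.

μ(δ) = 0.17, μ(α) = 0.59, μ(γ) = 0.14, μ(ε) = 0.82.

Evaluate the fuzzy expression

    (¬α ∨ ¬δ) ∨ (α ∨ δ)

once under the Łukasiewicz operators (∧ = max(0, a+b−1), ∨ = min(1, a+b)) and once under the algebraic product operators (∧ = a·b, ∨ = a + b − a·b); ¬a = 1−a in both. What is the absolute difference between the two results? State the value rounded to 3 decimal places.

Under Łukasiewicz:
  ¬α = 1 − 0.59 = 0.41
  ¬δ = 1 − 0.17 = 0.83
  ¬α ∨ ¬δ = min(1, a+b) on (0.41, 0.83) = 1.00
  α ∨ δ = min(1, a+b) on (0.59, 0.17) = 0.76
  (¬α ∨ ¬δ) ∨ (α ∨ δ) = min(1, a+b) on (1.00, 0.76) = 1.00
  → value = 1.0000
Under algebraic product:
  ¬α = 1 − 0.5900 = 0.4100
  ¬δ = 1 − 0.1700 = 0.8300
  ¬α ∨ ¬δ = a + b − a·b on (0.4100, 0.8300) = 0.8997
  α ∨ δ = a + b − a·b on (0.5900, 0.1700) = 0.6597
  (¬α ∨ ¬δ) ∨ (α ∨ δ) = a + b − a·b on (0.8997, 0.6597) = 0.9659
  → value = 0.9659
|1.0000 − 0.9659| = 0.034

0.034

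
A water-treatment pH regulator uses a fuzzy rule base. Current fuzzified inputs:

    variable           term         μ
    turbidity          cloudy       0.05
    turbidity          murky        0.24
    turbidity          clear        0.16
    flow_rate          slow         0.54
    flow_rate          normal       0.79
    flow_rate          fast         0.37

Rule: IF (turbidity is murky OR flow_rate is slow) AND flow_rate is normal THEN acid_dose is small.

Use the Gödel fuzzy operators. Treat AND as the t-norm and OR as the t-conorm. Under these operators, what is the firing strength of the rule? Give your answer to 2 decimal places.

0.54

firing strength: (murky=0.24 OR slow=0.54) = 0.54; AND[min(a, b)] with normal=0.79 → w = 0.54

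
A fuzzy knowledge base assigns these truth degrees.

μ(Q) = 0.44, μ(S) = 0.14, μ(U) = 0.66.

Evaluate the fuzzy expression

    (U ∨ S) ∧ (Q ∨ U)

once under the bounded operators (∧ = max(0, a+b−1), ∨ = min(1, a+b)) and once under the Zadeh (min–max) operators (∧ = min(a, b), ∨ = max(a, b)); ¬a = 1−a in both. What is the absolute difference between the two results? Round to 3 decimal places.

0.140

Under bounded:
  U ∨ S = min(1, a+b) on (0.66, 0.14) = 0.80
  Q ∨ U = min(1, a+b) on (0.44, 0.66) = 1.00
  (U ∨ S) ∧ (Q ∨ U) = max(0, a+b−1) on (0.80, 1.00) = 0.80
  → value = 0.8000
Under Zadeh (min–max):
  U ∨ S = max(a, b) on (0.66, 0.14) = 0.66
  Q ∨ U = max(a, b) on (0.44, 0.66) = 0.66
  (U ∨ S) ∧ (Q ∨ U) = min(a, b) on (0.66, 0.66) = 0.66
  → value = 0.6600
|0.8000 − 0.6600| = 0.140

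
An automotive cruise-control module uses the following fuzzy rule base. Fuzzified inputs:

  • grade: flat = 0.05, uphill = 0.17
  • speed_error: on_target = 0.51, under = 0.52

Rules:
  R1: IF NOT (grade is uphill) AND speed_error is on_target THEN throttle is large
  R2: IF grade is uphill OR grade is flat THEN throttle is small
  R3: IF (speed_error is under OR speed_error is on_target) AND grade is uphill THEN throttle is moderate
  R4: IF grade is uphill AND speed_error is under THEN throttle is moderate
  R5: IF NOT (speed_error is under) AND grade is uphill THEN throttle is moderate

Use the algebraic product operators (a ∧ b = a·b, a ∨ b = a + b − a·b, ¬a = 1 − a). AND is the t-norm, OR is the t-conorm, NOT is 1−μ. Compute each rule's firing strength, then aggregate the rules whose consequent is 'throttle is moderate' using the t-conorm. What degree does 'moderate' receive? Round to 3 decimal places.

R1: ¬uphill=1−0.17=0.83, on_target=0.51; AND[a·b] → w = 0.4233
R2: uphill=0.17, flat=0.05; OR[a + b − a·b] → w = 0.2115
R3: (under=0.52 OR on_target=0.51) = 0.7648; AND[a·b] with uphill=0.17 → w = 0.1300
R4: uphill=0.17, under=0.52; AND[a·b] → w = 0.0884
R5: ¬under=1−0.52=0.48, uphill=0.17; AND[a·b] → w = 0.0816
Rules with consequent 'moderate': {R3, R4, R5} → strengths 0.1300, 0.0884, 0.0816
Aggregate via t-conorm [a + b − a·b]: 0.2716

0.272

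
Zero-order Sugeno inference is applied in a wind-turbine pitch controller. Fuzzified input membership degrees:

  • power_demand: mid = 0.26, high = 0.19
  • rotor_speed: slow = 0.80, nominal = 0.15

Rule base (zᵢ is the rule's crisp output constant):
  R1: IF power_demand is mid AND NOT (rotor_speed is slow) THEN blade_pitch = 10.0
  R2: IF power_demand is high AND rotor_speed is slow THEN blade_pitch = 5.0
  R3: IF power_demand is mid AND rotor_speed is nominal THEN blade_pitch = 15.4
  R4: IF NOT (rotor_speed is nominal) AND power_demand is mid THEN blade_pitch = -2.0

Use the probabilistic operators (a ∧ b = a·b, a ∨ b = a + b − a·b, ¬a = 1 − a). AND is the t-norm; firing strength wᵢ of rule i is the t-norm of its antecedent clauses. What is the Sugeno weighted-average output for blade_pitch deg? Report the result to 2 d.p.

R1 (z=10.0): mid=0.26, ¬slow=1−0.80=0.20; AND[a·b] → w = 0.0520
R2 (z=5.0): high=0.19, slow=0.80; AND[a·b] → w = 0.1520
R3 (z=15.4): mid=0.26, nominal=0.15; AND[a·b] → w = 0.0390
R4 (z=-2.0): ¬nominal=1−0.15=0.85, mid=0.26; AND[a·b] → w = 0.2210
Weighted average = (0.0520·10.0 + 0.1520·5.0 + 0.0390·15.4 + 0.2210·-2.0) / (0.0520 + 0.1520 + 0.0390 + 0.2210)
  = 1.4386 / 0.4640 = 3.10

3.10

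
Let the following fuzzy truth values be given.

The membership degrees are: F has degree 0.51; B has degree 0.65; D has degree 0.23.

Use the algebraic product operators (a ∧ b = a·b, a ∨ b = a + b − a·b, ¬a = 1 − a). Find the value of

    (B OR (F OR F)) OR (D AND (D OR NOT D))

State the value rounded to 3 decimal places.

0.932

F OR F = a + b − a·b on (0.5100, 0.5100) = 0.7599
B OR (F OR F) = a + b − a·b on (0.6500, 0.7599) = 0.9160
NOT D = 1 − 0.2300 = 0.7700
D OR NOT D = a + b − a·b on (0.2300, 0.7700) = 0.8229
D AND (D OR NOT D) = a·b on (0.2300, 0.8229) = 0.1893
(B OR (F OR F)) OR (D AND (D OR NOT D)) = a + b − a·b on (0.9160, 0.1893) = 0.9319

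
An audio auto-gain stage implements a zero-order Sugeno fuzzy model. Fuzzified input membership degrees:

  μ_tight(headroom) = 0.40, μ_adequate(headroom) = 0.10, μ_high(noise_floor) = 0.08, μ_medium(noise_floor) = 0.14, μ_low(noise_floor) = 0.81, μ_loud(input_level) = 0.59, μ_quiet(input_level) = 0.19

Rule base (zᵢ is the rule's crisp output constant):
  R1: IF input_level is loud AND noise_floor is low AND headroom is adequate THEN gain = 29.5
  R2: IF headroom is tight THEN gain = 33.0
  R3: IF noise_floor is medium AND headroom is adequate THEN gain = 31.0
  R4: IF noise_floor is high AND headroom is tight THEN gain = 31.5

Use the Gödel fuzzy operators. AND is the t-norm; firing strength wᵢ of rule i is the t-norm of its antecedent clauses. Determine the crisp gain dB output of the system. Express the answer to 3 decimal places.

R1 (z=29.5): loud=0.59, low=0.81, adequate=0.10; AND[min(a, b)] → w = 0.10
R2 (z=33.0): tight=0.40 → w = 0.40
R3 (z=31.0): medium=0.14, adequate=0.10; AND[min(a, b)] → w = 0.10
R4 (z=31.5): high=0.08, tight=0.40; AND[min(a, b)] → w = 0.08
Weighted average = (0.10·29.5 + 0.40·33.0 + 0.10·31.0 + 0.08·31.5) / (0.10 + 0.40 + 0.10 + 0.08)
  = 21.7700 / 0.6800 = 32.015

32.015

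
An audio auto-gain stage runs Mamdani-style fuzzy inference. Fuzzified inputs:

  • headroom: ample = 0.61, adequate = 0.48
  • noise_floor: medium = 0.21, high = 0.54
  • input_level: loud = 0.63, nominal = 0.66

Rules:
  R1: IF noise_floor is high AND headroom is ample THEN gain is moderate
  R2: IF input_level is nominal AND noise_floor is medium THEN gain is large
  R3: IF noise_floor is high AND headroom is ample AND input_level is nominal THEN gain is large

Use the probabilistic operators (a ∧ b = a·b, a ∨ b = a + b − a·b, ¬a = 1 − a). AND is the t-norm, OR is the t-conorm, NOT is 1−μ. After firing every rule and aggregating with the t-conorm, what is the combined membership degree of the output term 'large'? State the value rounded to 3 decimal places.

0.326

R1: high=0.54, ample=0.61; AND[a·b] → w = 0.3294
R2: nominal=0.66, medium=0.21; AND[a·b] → w = 0.1386
R3: high=0.54, ample=0.61, nominal=0.66; AND[a·b] → w = 0.2174
Rules with consequent 'large': {R2, R3} → strengths 0.1386, 0.2174
Aggregate via t-conorm [a + b − a·b]: 0.3259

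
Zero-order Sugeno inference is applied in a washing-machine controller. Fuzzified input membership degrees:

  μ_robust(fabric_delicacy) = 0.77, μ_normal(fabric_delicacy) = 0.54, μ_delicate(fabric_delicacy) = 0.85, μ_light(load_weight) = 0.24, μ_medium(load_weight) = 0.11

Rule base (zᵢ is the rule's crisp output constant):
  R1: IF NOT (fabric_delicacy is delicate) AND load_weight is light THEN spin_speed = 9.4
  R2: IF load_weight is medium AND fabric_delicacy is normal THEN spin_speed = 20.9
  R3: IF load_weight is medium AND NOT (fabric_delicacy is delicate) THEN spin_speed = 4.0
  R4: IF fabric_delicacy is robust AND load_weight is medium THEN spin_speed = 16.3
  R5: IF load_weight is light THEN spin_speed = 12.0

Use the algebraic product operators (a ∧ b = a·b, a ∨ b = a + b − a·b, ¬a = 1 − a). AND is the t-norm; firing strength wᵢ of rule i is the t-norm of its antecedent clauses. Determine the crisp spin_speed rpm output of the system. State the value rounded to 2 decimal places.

13.53

R1 (z=9.4): ¬delicate=1−0.85=0.15, light=0.24; AND[a·b] → w = 0.0360
R2 (z=20.9): medium=0.11, normal=0.54; AND[a·b] → w = 0.0594
R3 (z=4.0): medium=0.11, ¬delicate=1−0.85=0.15; AND[a·b] → w = 0.0165
R4 (z=16.3): robust=0.77, medium=0.11; AND[a·b] → w = 0.0847
R5 (z=12.0): light=0.24 → w = 0.2400
Weighted average = (0.0360·9.4 + 0.0594·20.9 + 0.0165·4.0 + 0.0847·16.3 + 0.2400·12.0) / (0.0360 + 0.0594 + 0.0165 + 0.0847 + 0.2400)
  = 5.9065 / 0.4366 = 13.53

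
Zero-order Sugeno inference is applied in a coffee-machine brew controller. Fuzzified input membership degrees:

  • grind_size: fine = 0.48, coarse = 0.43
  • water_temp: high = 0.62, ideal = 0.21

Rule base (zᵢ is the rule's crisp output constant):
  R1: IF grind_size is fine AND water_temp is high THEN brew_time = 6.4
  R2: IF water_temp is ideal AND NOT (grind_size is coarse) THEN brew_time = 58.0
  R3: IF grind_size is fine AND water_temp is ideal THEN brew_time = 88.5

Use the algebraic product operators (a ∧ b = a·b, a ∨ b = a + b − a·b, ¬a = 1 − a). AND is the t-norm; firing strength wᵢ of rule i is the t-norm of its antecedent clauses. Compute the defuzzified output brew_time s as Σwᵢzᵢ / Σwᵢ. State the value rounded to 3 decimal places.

R1 (z=6.4): fine=0.48, high=0.62; AND[a·b] → w = 0.2976
R2 (z=58.0): ideal=0.21, ¬coarse=1−0.43=0.57; AND[a·b] → w = 0.1197
R3 (z=88.5): fine=0.48, ideal=0.21; AND[a·b] → w = 0.1008
Weighted average = (0.2976·6.4 + 0.1197·58.0 + 0.1008·88.5) / (0.2976 + 0.1197 + 0.1008)
  = 17.7680 / 0.5181 = 34.295

34.295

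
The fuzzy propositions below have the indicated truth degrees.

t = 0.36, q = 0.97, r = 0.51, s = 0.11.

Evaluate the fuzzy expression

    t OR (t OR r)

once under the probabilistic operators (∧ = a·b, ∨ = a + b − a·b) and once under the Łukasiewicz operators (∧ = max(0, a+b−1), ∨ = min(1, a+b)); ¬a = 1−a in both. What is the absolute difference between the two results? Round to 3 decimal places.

0.201

Under probabilistic:
  t OR r = a + b − a·b on (0.3600, 0.5100) = 0.6864
  t OR (t OR r) = a + b − a·b on (0.3600, 0.6864) = 0.7993
  → value = 0.7993
Under Łukasiewicz:
  t OR r = min(1, a+b) on (0.36, 0.51) = 0.87
  t OR (t OR r) = min(1, a+b) on (0.36, 0.87) = 1.00
  → value = 1.0000
|0.7993 − 1.0000| = 0.201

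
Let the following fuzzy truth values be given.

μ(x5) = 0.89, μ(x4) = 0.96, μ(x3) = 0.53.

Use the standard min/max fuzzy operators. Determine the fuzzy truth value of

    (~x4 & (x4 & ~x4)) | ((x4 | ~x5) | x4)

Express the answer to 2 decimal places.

0.96

~x4 = 1 − 0.96 = 0.04
~x4 = 1 − 0.96 = 0.04
x4 & ~x4 = min(a, b) on (0.96, 0.04) = 0.04
~x4 & (x4 & ~x4) = min(a, b) on (0.04, 0.04) = 0.04
~x5 = 1 − 0.89 = 0.11
x4 | ~x5 = max(a, b) on (0.96, 0.11) = 0.96
(x4 | ~x5) | x4 = max(a, b) on (0.96, 0.96) = 0.96
(~x4 & (x4 & ~x4)) | ((x4 | ~x5) | x4) = max(a, b) on (0.04, 0.96) = 0.96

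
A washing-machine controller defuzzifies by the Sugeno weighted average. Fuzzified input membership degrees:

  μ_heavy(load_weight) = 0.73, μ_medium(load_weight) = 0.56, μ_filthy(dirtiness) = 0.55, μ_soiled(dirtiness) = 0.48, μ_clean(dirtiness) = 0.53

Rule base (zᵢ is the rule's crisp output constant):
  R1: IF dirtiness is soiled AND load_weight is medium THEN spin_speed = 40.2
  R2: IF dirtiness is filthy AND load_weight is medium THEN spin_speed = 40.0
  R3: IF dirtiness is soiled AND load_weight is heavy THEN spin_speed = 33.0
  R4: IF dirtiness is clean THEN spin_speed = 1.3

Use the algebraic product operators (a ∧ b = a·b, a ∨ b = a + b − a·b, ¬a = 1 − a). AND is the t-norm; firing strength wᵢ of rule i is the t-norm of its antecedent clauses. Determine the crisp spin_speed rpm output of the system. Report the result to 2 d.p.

R1 (z=40.2): soiled=0.48, medium=0.56; AND[a·b] → w = 0.2688
R2 (z=40.0): filthy=0.55, medium=0.56; AND[a·b] → w = 0.3080
R3 (z=33.0): soiled=0.48, heavy=0.73; AND[a·b] → w = 0.3504
R4 (z=1.3): clean=0.53 → w = 0.5300
Weighted average = (0.2688·40.2 + 0.3080·40.0 + 0.3504·33.0 + 0.5300·1.3) / (0.2688 + 0.3080 + 0.3504 + 0.5300)
  = 35.3780 / 1.4572 = 24.28

24.28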